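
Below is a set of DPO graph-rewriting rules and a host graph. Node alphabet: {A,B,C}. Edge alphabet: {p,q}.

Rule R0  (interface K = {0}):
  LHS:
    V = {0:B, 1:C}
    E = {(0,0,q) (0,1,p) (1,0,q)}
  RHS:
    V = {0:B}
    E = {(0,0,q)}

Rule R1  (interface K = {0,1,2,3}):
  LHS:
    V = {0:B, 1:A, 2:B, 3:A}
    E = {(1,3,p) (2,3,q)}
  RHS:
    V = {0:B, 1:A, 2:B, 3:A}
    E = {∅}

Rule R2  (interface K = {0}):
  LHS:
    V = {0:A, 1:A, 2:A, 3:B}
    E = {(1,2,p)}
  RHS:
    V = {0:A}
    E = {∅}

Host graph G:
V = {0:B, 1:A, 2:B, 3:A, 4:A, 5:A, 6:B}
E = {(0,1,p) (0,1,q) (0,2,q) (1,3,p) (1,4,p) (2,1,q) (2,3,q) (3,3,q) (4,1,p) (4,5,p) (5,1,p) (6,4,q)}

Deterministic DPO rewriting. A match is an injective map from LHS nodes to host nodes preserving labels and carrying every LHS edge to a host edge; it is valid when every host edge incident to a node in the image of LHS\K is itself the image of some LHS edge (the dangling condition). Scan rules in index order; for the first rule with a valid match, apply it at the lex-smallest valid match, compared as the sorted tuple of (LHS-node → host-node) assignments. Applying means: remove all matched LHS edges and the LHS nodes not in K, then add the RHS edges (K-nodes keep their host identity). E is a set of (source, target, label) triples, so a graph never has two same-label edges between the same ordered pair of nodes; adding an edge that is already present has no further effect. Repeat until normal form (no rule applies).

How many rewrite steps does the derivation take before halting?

[0] host  ⇒  7 nodes, 12 edges  {0-p->1 0-q->1 0-q->2 1-p->3 1-p->4 2-q->1 2-q->3 3-q->3 4-p->1 4-p->5 5-p->1 6-q->4}
[1] R1 @ {0↦0, 1↦1, 2↦2, 3↦3}  ⇒  7 nodes, 10 edges  {0-p->1 0-q->1 0-q->2 1-p->4 2-q->1 3-q->3 4-p->1 4-p->5 5-p->1 6-q->4}
[2] R1 @ {0↦0, 1↦1, 2↦6, 3↦4}  ⇒  7 nodes, 8 edges  {0-p->1 0-q->1 0-q->2 2-q->1 3-q->3 4-p->1 4-p->5 5-p->1}
[3] R1 @ {0↦0, 1↦4, 2↦2, 3↦1}  ⇒  7 nodes, 6 edges  {0-p->1 0-q->1 0-q->2 3-q->3 4-p->5 5-p->1}
[4] R1 @ {0↦2, 1↦5, 2↦0, 3↦1}  ⇒  7 nodes, 4 edges  {0-p->1 0-q->2 3-q->3 4-p->5}
[5] R2 @ {0↦1, 1↦4, 2↦5, 3↦6}  ⇒  4 nodes, 3 edges  {0-p->1 0-q->2 3-q->3}
final graph: no rule applies after step 5

Answer: 5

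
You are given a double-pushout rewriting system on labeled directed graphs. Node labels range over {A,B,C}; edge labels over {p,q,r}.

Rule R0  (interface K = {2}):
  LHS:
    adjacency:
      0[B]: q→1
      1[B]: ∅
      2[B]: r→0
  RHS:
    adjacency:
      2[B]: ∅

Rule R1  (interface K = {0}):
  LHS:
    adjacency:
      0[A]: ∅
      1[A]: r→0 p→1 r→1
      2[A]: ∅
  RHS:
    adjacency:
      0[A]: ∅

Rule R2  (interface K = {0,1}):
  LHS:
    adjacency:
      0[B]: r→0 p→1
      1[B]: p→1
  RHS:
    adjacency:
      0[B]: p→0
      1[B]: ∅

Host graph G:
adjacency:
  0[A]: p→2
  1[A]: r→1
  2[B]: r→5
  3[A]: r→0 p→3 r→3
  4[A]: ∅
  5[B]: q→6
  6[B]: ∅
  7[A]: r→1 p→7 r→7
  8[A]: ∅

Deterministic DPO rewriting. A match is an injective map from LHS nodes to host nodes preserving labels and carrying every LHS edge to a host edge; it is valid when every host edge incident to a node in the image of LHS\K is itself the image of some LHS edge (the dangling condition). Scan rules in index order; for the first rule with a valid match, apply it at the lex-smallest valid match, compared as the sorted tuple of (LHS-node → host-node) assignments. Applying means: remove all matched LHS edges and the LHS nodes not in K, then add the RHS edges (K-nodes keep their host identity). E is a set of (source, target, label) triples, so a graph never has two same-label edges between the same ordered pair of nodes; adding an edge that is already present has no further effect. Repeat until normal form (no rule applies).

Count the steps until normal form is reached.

Answer: 3

Rewrite trace:
start.  V:9 E:10  edges: 0-p->2 1-r->1 2-r->5 3-r->0 3-p->3 3-r->3 5-q->6 7-r->1 7-p->7 7-r->7
1. fire R0 via {0↦5, 1↦6, 2↦2}  →  V:7 E:8  edges: 0-p->2 1-r->1 3-r->0 3-p->3 3-r->3 7-r->1 7-p->7 7-r->7
2. fire R1 via {0↦0, 1↦3, 2↦4}  →  V:5 E:5  edges: 0-p->2 1-r->1 7-r->1 7-p->7 7-r->7
3. fire R1 via {0↦1, 1↦7, 2↦8}  →  V:3 E:2  edges: 0-p->2 1-r->1
halt: no rule applies after step 3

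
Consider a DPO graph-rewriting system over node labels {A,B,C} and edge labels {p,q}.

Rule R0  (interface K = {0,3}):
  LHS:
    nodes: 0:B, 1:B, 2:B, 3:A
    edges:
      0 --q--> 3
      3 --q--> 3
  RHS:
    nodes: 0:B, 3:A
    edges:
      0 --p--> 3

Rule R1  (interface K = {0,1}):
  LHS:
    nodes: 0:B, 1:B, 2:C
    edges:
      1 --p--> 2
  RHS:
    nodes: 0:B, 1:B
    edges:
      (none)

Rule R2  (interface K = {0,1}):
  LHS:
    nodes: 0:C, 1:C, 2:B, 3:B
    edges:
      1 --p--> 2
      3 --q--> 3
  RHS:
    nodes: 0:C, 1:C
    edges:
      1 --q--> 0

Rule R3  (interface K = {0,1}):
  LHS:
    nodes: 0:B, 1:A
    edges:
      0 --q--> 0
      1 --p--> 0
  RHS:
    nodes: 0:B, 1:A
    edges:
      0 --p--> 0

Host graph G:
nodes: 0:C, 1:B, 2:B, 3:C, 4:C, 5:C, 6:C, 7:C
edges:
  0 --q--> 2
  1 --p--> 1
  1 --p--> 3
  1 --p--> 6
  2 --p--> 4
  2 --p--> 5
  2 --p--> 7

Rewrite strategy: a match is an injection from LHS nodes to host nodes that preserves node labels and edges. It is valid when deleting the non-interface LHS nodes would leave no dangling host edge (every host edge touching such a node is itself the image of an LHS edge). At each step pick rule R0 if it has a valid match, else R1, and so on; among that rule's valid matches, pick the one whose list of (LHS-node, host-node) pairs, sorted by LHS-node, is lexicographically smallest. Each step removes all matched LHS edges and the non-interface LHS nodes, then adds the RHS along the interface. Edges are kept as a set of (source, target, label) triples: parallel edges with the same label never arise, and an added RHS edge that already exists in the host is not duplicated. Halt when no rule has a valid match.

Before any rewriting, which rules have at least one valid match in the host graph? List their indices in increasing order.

Answer: [R1]

Rewrite trace:
R0: no valid match — LHS pattern not found
R1: 5 valid matches — {0↦1, 1↦2, 2↦4}, {0↦1, 1↦2, 2↦5}, {0↦1, 1↦2, 2↦7} (+2 more)
R2: no valid match — LHS pattern not found
R3: no valid match — LHS pattern not found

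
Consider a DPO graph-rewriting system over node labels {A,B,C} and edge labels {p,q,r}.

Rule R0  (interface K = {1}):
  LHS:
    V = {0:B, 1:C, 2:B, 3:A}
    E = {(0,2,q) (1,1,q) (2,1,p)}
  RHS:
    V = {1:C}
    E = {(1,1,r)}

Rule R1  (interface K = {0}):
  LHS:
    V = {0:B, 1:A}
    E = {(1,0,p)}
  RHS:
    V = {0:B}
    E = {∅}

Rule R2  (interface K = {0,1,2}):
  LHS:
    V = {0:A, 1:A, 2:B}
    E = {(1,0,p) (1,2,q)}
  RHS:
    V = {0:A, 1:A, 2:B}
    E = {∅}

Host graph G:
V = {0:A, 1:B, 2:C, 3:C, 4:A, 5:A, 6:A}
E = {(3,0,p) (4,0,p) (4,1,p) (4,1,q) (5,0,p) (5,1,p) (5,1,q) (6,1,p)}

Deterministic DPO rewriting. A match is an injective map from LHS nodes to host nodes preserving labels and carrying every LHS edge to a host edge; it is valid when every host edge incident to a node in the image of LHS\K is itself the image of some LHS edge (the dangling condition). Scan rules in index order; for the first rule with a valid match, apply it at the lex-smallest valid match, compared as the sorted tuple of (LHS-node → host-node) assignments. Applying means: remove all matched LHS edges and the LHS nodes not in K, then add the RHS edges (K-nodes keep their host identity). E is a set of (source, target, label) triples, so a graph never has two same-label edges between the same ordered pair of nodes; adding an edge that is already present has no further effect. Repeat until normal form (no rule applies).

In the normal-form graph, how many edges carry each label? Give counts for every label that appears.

initial: |V|=7 |E|=8  E = 3-p->0 4-p->0 4-p->1 4-q->1 5-p->0 5-p->1 5-q->1 6-p->1
step 1: apply R1 at {0↦1, 1↦6}  → |V|=6 |E|=7  E = 3-p->0 4-p->0 4-p->1 4-q->1 5-p->0 5-p->1 5-q->1
step 2: apply R2 at {0↦0, 1↦4, 2↦1}  → |V|=6 |E|=5  E = 3-p->0 4-p->1 5-p->0 5-p->1 5-q->1
step 3: apply R1 at {0↦1, 1↦4}  → |V|=5 |E|=4  E = 3-p->0 5-p->0 5-p->1 5-q->1
step 4: apply R2 at {0↦0, 1↦5, 2↦1}  → |V|=5 |E|=2  E = 3-p->0 5-p->1
step 5: apply R1 at {0↦1, 1↦5}  → |V|=4 |E|=1  E = 3-p->0
final graph: no rule applies after step 5
NF edges: [(3, 0, 'p')]

Answer: p:1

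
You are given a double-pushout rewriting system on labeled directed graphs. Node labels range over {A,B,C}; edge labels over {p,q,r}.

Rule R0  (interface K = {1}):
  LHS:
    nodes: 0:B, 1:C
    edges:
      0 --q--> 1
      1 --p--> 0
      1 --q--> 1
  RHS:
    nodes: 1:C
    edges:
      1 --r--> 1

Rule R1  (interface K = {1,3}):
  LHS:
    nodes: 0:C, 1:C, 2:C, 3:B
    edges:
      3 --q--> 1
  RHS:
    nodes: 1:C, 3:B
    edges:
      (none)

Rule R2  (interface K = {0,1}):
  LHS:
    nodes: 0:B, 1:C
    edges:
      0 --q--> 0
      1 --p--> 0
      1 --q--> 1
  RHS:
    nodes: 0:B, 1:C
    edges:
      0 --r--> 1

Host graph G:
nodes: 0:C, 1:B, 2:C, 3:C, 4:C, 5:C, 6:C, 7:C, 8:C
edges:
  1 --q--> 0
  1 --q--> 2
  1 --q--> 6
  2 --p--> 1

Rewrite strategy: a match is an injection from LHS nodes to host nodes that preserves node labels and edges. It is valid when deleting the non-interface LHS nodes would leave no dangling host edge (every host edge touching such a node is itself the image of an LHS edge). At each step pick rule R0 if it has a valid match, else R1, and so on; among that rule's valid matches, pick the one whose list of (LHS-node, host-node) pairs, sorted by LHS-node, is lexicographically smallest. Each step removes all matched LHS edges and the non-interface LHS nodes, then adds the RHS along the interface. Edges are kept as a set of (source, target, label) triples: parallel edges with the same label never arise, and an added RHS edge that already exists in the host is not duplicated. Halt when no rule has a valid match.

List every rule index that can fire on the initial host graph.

Answer: [R1]

Steps:
R0: no valid match — LHS pattern not found
R1: 60 valid matches — {0↦3, 1↦0, 2↦4, 3↦1}, {0↦3, 1↦0, 2↦5, 3↦1}, {0↦3, 1↦0, 2↦7, 3↦1} (+57 more)
R2: no valid match — LHS pattern not found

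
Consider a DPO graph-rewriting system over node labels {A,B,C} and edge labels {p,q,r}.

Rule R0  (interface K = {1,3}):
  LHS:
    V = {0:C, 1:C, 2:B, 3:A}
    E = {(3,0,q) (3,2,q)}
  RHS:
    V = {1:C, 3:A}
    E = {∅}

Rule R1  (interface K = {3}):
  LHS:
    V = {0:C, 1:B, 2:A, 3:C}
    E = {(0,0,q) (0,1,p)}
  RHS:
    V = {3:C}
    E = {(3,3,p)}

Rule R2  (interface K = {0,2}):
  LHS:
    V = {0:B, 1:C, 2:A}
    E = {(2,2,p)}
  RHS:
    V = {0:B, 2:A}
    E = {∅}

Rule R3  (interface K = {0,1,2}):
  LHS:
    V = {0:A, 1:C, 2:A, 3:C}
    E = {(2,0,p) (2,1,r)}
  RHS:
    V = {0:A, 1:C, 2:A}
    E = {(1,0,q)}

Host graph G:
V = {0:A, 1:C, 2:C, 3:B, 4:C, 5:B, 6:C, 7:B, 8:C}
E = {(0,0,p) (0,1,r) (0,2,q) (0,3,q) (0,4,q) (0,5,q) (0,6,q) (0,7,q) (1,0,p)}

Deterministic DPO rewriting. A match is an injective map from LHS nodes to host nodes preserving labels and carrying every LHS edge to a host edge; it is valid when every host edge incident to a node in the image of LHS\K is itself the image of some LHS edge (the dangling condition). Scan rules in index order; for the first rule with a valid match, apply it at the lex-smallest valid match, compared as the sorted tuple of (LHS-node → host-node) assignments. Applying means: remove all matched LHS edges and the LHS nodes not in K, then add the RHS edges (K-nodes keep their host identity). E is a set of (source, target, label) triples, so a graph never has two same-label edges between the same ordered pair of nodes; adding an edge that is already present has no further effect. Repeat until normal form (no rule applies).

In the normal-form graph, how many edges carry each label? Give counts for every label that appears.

Answer: p:2 r:1

Steps:
start.  V:9 E:9  edges: 0-p->0 0-r->1 0-q->2 0-q->3 0-q->4 0-q->5 0-q->6 0-q->7 1-p->0
1. fire R0 via {0↦2, 1↦1, 2↦3, 3↦0}  →  V:7 E:7  edges: 0-p->0 0-r->1 0-q->4 0-q->5 0-q->6 0-q->7 1-p->0
2. fire R0 via {0↦4, 1↦1, 2↦5, 3↦0}  →  V:5 E:5  edges: 0-p->0 0-r->1 0-q->6 0-q->7 1-p->0
3. fire R0 via {0↦6, 1↦1, 2↦7, 3↦0}  →  V:3 E:3  edges: 0-p->0 0-r->1 1-p->0
normal form: no rule applies after step 3
NF edges: [(0, 0, 'p'), (0, 1, 'r'), (1, 0, 'p')]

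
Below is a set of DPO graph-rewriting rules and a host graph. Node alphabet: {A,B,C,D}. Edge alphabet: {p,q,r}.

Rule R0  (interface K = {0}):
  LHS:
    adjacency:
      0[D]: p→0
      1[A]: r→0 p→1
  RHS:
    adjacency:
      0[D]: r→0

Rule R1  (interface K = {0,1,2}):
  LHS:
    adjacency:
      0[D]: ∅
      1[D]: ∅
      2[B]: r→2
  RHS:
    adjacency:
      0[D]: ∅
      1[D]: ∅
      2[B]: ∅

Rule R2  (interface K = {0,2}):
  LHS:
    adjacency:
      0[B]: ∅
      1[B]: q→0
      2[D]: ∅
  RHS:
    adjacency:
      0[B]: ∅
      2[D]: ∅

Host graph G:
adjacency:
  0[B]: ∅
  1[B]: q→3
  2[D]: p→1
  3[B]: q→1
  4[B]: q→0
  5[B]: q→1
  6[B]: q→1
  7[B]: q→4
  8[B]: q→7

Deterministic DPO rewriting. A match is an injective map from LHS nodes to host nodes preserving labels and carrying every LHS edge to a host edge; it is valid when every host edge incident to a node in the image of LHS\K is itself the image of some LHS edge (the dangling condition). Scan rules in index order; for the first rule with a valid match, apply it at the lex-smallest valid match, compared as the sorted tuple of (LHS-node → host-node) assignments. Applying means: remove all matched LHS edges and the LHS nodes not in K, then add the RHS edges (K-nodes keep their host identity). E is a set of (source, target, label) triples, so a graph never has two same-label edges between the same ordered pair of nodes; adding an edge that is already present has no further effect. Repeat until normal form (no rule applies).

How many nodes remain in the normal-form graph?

initial: |V|=9 |E|=8  E = 1-q->3 2-p->1 3-q->1 4-q->0 5-q->1 6-q->1 7-q->4 8-q->7
step 1: apply R2 at {0↦1, 1↦5, 2↦2}  → |V|=8 |E|=7  E = 1-q->3 2-p->1 3-q->1 4-q->0 6-q->1 7-q->4 8-q->7
step 2: apply R2 at {0↦1, 1↦6, 2↦2}  → |V|=7 |E|=6  E = 1-q->3 2-p->1 3-q->1 4-q->0 7-q->4 8-q->7
step 3: apply R2 at {0↦7, 1↦8, 2↦2}  → |V|=6 |E|=5  E = 1-q->3 2-p->1 3-q->1 4-q->0 7-q->4
step 4: apply R2 at {0↦4, 1↦7, 2↦2}  → |V|=5 |E|=4  E = 1-q->3 2-p->1 3-q->1 4-q->0
step 5: apply R2 at {0↦0, 1↦4, 2↦2}  → |V|=4 |E|=3  E = 1-q->3 2-p->1 3-q->1
normal form: no rule applies after step 5
NF nodes: {0:B, 1:B, 2:D, 3:B}

Answer: 4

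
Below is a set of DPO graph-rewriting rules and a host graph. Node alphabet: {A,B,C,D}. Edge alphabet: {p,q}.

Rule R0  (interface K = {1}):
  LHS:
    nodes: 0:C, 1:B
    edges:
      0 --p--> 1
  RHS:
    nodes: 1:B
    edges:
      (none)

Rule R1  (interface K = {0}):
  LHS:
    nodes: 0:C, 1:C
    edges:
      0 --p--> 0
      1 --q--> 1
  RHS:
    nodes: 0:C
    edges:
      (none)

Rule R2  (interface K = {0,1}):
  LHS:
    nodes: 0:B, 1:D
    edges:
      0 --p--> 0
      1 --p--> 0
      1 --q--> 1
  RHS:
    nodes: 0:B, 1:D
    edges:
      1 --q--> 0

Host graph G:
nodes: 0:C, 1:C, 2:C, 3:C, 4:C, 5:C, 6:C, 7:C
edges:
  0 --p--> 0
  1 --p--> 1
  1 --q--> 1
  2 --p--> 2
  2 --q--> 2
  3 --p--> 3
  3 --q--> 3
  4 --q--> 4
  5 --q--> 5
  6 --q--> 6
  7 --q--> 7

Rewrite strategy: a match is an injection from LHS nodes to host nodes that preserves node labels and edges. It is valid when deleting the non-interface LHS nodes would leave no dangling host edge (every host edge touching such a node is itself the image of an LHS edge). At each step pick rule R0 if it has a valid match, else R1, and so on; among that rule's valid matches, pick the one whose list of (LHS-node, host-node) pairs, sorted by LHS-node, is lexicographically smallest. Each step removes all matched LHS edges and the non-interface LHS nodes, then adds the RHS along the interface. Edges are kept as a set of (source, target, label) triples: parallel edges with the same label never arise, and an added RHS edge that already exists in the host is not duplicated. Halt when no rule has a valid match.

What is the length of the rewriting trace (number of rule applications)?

start.  V:8 E:11  edges: 0-p->0 1-p->1 1-q->1 2-p->2 2-q->2 3-p->3 3-q->3 4-q->4 5-q->5 6-q->6 7-q->7
1. fire R1 via {0↦0, 1↦4}  →  V:7 E:9  edges: 1-p->1 1-q->1 2-p->2 2-q->2 3-p->3 3-q->3 5-q->5 6-q->6 7-q->7
2. fire R1 via {0↦1, 1↦5}  →  V:6 E:7  edges: 1-q->1 2-p->2 2-q->2 3-p->3 3-q->3 6-q->6 7-q->7
3. fire R1 via {0↦2, 1↦1}  →  V:5 E:5  edges: 2-q->2 3-p->3 3-q->3 6-q->6 7-q->7
4. fire R1 via {0↦3, 1↦2}  →  V:4 E:3  edges: 3-q->3 6-q->6 7-q->7
halt: no rule applies after step 4

Answer: 4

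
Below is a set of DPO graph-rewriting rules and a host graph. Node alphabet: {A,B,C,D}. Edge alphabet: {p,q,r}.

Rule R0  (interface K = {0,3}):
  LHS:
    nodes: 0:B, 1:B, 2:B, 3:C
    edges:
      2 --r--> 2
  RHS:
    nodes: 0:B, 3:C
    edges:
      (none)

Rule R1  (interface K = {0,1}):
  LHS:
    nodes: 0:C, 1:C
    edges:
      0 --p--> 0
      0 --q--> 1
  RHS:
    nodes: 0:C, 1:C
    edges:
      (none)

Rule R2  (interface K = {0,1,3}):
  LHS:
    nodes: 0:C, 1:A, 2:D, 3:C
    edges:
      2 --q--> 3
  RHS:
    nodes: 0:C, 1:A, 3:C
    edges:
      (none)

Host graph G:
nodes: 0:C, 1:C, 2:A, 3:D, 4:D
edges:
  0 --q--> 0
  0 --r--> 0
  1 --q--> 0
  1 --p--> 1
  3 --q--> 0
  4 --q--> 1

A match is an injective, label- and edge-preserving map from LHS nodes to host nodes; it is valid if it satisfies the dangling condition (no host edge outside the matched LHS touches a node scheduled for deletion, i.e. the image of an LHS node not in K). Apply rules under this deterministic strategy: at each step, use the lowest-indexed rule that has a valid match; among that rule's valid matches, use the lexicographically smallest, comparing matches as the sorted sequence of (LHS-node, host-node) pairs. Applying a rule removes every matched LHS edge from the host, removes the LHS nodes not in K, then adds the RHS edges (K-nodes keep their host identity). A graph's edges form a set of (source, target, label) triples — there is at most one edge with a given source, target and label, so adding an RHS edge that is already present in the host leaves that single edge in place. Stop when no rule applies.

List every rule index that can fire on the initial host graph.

Answer: [R1,R2]

Steps:
R0: no valid match — LHS pattern not found
R1: 1 valid match — {0↦1, 1↦0}
R2: 2 valid matches — {0↦0, 1↦2, 2↦4, 3↦1}, {0↦1, 1↦2, 2↦3, 3↦0}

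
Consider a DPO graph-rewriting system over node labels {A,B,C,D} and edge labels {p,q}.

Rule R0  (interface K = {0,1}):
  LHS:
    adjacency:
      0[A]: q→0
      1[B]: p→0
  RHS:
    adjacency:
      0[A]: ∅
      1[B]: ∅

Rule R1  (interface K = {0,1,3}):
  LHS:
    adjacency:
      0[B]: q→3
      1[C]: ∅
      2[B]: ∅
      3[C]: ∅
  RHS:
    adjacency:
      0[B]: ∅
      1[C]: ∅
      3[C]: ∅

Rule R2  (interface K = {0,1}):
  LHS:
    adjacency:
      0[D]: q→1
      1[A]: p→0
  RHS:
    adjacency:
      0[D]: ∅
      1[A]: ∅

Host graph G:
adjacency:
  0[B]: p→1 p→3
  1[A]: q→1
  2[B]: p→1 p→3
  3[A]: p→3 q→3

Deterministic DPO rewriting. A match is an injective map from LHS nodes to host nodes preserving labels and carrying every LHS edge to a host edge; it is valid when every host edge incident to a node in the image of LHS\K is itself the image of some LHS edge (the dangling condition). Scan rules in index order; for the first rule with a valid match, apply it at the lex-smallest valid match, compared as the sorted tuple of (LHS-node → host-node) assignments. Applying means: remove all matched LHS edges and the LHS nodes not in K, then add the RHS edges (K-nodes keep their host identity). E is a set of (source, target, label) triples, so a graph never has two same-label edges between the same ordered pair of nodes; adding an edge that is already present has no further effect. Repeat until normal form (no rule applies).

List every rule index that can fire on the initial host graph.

Answer: [R0]

Derivation:
R0: 4 valid matches — {0↦1, 1↦0}, {0↦1, 1↦2}, {0↦3, 1↦0} (+1 more)
R1: no valid match — LHS pattern not found
R2: no valid match — LHS pattern not found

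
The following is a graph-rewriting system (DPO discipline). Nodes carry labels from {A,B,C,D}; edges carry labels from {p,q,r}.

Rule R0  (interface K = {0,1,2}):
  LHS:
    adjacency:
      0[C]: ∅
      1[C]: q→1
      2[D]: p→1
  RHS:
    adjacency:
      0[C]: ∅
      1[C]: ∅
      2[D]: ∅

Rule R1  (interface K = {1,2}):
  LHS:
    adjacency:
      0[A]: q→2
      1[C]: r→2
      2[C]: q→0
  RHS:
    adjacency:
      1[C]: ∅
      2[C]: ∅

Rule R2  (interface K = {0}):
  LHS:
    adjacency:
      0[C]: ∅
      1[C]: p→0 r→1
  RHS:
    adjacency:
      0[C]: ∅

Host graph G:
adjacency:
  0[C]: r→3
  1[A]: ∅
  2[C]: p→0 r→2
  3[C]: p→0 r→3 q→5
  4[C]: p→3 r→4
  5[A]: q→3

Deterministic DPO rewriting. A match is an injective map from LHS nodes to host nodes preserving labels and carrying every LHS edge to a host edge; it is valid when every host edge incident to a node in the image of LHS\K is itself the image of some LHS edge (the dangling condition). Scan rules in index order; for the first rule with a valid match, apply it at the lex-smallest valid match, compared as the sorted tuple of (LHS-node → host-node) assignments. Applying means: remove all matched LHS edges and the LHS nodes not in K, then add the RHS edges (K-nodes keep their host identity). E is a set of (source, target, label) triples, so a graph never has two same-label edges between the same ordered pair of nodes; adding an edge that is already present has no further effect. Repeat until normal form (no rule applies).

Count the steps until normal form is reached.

[0] host  ⇒  6 nodes, 9 edges  {0-r->3 2-p->0 2-r->2 3-p->0 3-r->3 3-q->5 4-p->3 4-r->4 5-q->3}
[1] R1 @ {0↦5, 1↦0, 2↦3}  ⇒  5 nodes, 6 edges  {2-p->0 2-r->2 3-p->0 3-r->3 4-p->3 4-r->4}
[2] R2 @ {0↦0, 1↦2}  ⇒  4 nodes, 4 edges  {3-p->0 3-r->3 4-p->3 4-r->4}
[3] R2 @ {0↦3, 1↦4}  ⇒  3 nodes, 2 edges  {3-p->0 3-r->3}
[4] R2 @ {0↦0, 1↦3}  ⇒  2 nodes, 0 edges  {∅}
halt: no rule applies after step 4

Answer: 4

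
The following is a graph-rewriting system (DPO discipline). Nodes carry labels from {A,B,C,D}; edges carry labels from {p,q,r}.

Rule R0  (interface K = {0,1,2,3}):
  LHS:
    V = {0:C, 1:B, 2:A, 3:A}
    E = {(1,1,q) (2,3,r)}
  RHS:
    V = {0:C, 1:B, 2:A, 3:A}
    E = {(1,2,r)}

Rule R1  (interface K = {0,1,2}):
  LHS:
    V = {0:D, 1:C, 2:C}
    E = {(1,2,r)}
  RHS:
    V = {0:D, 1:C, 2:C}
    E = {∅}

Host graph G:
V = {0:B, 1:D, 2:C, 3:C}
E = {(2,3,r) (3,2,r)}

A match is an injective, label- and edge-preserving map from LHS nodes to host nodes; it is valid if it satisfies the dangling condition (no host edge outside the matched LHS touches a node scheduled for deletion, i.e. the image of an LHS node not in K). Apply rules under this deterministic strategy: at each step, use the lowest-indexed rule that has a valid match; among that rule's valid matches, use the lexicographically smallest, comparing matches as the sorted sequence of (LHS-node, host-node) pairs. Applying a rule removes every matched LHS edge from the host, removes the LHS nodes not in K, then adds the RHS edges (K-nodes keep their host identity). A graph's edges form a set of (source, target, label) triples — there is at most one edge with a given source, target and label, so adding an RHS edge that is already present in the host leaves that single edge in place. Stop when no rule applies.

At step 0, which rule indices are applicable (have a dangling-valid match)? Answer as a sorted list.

Answer: [R1]

Rewrite trace:
R0: no valid match — LHS pattern not found
R1: 2 valid matches — {0↦1, 1↦2, 2↦3}, {0↦1, 1↦3, 2↦2}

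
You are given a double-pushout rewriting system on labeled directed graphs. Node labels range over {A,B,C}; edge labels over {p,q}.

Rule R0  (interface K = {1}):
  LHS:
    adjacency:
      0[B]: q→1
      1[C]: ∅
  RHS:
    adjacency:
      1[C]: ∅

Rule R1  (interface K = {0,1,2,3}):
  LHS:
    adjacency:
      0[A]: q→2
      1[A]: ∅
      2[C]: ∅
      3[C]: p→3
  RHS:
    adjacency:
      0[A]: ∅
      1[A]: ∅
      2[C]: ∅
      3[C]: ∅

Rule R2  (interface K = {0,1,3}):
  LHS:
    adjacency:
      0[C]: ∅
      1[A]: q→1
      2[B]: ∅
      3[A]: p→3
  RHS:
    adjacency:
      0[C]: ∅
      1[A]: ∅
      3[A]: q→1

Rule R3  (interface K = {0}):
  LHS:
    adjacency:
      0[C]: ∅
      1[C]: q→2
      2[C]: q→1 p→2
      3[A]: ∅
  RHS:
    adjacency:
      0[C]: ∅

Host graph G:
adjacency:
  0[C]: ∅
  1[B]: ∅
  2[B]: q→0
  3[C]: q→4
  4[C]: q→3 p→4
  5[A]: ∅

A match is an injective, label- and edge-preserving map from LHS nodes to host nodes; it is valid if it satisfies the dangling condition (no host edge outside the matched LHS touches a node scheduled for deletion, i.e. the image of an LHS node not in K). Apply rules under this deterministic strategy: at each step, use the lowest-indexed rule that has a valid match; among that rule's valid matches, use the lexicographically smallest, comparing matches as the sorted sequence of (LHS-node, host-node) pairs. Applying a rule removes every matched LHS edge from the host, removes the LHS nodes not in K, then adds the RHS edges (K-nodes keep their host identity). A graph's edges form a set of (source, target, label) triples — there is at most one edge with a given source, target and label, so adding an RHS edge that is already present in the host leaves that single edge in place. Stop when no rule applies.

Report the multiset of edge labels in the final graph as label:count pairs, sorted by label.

start.  V:6 E:4  edges: 2-q->0 3-q->4 4-q->3 4-p->4
1. fire R0 via {0↦2, 1↦0}  →  V:5 E:3  edges: 3-q->4 4-q->3 4-p->4
2. fire R3 via {0↦0, 1↦3, 2↦4, 3↦5}  →  V:2 E:0  edges: ∅
final graph: no rule applies after step 2
NF edges: []

Answer: (no edges)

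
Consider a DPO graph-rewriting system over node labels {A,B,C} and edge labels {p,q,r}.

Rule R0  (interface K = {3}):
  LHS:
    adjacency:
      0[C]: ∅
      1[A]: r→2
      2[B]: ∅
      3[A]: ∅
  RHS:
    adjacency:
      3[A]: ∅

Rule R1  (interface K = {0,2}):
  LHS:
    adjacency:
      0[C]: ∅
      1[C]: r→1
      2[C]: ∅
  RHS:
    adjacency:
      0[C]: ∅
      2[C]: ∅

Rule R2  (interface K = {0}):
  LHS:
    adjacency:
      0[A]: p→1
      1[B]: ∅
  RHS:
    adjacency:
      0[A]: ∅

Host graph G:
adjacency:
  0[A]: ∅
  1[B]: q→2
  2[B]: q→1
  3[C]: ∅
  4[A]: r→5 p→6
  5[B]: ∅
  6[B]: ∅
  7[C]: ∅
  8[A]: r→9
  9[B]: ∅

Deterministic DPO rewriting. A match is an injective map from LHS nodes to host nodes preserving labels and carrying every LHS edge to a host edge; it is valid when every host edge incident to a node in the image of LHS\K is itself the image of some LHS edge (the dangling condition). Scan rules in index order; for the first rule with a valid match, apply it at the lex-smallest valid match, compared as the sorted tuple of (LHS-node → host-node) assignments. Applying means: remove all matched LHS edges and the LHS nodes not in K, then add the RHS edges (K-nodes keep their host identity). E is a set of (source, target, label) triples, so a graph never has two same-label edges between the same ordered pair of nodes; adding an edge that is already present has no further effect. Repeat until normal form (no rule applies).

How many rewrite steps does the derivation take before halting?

Answer: 3

Steps:
[0] host  ⇒  10 nodes, 5 edges  {1-q->2 2-q->1 4-r->5 4-p->6 8-r->9}
[1] R0 @ {0↦3, 1↦8, 2↦9, 3↦0}  ⇒  7 nodes, 4 edges  {1-q->2 2-q->1 4-r->5 4-p->6}
[2] R2 @ {0↦4, 1↦6}  ⇒  6 nodes, 3 edges  {1-q->2 2-q->1 4-r->5}
[3] R0 @ {0↦7, 1↦4, 2↦5, 3↦0}  ⇒  3 nodes, 2 edges  {1-q->2 2-q->1}
normal form: no rule applies after step 3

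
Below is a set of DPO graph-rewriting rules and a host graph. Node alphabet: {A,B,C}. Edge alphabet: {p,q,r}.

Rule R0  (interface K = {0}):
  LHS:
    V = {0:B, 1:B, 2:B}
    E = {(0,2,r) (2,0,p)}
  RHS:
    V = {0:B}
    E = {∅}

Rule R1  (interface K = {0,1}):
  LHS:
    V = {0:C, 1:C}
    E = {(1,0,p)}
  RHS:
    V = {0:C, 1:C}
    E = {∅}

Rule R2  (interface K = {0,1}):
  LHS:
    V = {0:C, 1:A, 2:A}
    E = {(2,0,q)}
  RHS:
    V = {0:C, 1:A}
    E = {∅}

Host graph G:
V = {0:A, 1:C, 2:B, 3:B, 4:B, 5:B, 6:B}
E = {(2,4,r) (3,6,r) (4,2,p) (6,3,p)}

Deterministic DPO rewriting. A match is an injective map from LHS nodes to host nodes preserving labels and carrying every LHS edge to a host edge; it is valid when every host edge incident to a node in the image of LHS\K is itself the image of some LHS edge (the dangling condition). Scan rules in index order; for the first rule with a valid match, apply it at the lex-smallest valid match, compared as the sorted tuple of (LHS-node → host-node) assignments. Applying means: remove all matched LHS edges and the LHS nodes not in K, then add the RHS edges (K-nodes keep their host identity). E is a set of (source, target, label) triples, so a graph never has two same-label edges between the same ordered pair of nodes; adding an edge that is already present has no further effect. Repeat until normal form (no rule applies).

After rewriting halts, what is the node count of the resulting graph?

start.  V:7 E:4  edges: 2-r->4 3-r->6 4-p->2 6-p->3
1. fire R0 via {0↦2, 1↦5, 2↦4}  →  V:5 E:2  edges: 3-r->6 6-p->3
2. fire R0 via {0↦3, 1↦2, 2↦6}  →  V:3 E:0  edges: ∅
halt: no rule applies after step 2
NF nodes: {0:A, 1:C, 3:B}

Answer: 3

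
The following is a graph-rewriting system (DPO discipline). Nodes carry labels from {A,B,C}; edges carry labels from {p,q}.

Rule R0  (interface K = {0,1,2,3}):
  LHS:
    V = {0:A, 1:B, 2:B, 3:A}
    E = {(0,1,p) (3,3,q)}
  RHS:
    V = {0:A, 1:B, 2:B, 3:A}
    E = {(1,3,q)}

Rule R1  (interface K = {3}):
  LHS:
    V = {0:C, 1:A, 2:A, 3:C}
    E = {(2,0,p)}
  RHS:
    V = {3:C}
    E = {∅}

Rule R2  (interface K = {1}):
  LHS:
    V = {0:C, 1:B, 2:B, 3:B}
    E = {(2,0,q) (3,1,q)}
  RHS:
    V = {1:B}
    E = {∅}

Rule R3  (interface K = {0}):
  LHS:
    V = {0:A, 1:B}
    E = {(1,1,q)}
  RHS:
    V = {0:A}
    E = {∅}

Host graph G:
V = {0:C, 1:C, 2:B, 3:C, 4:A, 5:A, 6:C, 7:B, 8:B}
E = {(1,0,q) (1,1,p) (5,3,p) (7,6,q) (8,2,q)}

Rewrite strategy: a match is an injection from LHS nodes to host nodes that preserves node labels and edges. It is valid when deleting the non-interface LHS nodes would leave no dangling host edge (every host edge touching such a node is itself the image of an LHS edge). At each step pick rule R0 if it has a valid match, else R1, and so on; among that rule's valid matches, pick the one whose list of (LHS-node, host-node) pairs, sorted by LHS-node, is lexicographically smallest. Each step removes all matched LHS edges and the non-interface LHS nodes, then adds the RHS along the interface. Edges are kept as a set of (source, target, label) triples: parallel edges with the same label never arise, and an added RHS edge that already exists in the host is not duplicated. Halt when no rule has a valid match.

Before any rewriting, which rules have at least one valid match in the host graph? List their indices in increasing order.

R0: no valid match — LHS pattern not found
R1: 3 valid matches — {0↦3, 1↦4, 2↦5, 3↦0}, {0↦3, 1↦4, 2↦5, 3↦1}, {0↦3, 1↦4, 2↦5, 3↦6}
R2: 1 valid match — {0↦6, 1↦2, 2↦7, 3↦8}
R3: no valid match — LHS pattern not found

Answer: [R1,R2]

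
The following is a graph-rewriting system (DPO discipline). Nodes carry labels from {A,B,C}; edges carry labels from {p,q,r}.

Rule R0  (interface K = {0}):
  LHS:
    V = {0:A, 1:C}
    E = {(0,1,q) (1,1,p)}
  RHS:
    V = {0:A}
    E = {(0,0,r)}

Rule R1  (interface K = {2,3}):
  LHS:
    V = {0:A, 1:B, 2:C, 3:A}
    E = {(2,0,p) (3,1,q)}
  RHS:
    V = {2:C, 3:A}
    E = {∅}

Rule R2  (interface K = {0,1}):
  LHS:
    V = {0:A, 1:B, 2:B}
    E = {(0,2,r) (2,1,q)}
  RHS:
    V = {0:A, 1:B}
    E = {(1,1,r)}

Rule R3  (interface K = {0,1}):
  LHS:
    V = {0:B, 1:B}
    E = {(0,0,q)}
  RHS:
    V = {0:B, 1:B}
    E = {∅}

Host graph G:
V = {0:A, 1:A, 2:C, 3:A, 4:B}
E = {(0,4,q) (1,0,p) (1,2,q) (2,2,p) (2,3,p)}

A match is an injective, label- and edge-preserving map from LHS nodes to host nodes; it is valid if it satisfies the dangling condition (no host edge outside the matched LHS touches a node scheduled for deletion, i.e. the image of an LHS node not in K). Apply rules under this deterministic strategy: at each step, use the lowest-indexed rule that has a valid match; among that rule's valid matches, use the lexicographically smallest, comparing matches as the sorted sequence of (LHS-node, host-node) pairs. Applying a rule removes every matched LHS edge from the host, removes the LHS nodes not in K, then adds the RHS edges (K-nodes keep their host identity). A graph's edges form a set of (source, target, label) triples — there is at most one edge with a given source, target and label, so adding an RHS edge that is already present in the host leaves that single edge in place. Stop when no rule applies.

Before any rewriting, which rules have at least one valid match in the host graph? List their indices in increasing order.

R0: no valid match — 1 raw match, all fail dangling condition
R1: 1 valid match — {0↦3, 1↦4, 2↦2, 3↦0}
R2: no valid match — LHS pattern not found
R3: no valid match — LHS pattern not found

Answer: [R1]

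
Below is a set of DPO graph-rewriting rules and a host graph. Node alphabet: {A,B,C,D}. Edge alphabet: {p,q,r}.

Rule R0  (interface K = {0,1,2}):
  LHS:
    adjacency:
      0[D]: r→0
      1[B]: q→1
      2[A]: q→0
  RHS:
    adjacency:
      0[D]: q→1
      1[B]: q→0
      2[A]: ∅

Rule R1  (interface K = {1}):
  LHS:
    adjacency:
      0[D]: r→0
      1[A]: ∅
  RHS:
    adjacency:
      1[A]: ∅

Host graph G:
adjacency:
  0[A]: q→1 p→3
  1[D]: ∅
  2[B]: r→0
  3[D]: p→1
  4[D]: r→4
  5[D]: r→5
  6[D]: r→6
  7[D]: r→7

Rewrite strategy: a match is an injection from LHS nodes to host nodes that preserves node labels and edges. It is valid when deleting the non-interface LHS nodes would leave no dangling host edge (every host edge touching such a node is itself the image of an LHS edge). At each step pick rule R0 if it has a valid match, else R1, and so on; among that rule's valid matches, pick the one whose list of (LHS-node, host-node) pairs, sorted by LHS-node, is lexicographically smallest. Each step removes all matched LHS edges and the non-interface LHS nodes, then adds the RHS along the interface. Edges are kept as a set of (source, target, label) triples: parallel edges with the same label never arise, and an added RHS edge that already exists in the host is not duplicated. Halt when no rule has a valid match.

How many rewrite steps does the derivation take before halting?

Answer: 4

Steps:
[0] host  ⇒  8 nodes, 8 edges  {0-q->1 0-p->3 2-r->0 3-p->1 4-r->4 5-r->5 6-r->6 7-r->7}
[1] R1 @ {0↦4, 1↦0}  ⇒  7 nodes, 7 edges  {0-q->1 0-p->3 2-r->0 3-p->1 5-r->5 6-r->6 7-r->7}
[2] R1 @ {0↦5, 1↦0}  ⇒  6 nodes, 6 edges  {0-q->1 0-p->3 2-r->0 3-p->1 6-r->6 7-r->7}
[3] R1 @ {0↦6, 1↦0}  ⇒  5 nodes, 5 edges  {0-q->1 0-p->3 2-r->0 3-p->1 7-r->7}
[4] R1 @ {0↦7, 1↦0}  ⇒  4 nodes, 4 edges  {0-q->1 0-p->3 2-r->0 3-p->1}
halt: no rule applies after step 4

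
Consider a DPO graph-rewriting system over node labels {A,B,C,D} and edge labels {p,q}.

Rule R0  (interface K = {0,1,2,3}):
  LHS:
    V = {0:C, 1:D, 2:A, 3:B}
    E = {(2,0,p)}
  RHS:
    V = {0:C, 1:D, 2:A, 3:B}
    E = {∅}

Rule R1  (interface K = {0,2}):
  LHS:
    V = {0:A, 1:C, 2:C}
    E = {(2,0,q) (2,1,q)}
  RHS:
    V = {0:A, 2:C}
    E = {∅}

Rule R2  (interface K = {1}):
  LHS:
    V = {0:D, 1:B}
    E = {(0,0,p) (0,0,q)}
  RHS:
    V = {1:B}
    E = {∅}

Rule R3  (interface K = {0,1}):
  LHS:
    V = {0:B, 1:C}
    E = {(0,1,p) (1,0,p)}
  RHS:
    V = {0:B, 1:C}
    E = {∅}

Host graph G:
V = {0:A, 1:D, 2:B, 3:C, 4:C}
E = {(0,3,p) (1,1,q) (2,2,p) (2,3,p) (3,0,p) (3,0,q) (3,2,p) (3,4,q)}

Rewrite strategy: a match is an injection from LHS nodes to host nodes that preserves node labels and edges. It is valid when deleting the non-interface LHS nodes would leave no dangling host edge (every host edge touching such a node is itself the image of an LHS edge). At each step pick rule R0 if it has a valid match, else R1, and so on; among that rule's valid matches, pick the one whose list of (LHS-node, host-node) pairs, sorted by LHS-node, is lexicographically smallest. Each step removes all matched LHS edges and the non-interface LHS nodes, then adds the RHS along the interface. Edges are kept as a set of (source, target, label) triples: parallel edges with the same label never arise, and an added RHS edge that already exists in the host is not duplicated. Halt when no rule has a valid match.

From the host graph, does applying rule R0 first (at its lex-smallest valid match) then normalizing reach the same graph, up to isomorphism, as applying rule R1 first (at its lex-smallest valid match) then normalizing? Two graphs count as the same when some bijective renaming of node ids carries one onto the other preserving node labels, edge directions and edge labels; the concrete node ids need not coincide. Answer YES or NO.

branch R0-first: apply at {0↦3, 1↦1, 2↦0, 3↦2} → |E|=7, then 2 more step(s) → NF |V|=4 |E|=3 V={0:A, 1:D, 2:B, 3:C} E=1-q->1 2-p->2 3-p->0
branch R1-first: apply at {0↦0, 1↦4, 2↦3} → |E|=6, then 2 more step(s) → NF |V|=4 |E|=3 V={0:A, 1:D, 2:B, 3:C} E=1-q->1 2-p->2 3-p->0
graphs isomorphic (equal up to label-preserving node renaming)

Answer: YES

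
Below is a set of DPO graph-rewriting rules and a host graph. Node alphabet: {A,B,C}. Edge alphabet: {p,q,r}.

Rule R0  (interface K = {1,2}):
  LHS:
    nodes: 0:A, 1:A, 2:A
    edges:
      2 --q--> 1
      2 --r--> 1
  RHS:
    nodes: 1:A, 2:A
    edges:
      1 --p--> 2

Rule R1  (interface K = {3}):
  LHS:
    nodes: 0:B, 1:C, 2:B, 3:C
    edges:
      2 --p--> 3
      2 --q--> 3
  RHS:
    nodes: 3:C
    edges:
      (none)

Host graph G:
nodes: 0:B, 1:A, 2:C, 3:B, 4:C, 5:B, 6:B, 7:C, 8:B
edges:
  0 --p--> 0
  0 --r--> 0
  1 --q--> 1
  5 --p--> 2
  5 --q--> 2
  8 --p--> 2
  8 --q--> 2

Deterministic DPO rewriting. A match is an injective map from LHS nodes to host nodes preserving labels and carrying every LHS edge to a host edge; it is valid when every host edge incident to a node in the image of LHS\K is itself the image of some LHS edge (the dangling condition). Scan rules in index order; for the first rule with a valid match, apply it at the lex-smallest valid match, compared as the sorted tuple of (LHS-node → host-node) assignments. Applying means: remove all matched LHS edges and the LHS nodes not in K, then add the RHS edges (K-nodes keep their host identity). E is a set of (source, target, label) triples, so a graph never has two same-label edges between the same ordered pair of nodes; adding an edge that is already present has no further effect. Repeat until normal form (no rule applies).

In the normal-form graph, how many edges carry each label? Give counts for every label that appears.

Answer: p:1 q:1 r:1

Steps:
start.  V:9 E:7  edges: 0-p->0 0-r->0 1-q->1 5-p->2 5-q->2 8-p->2 8-q->2
1. fire R1 via {0↦3, 1↦4, 2↦5, 3↦2}  →  V:6 E:5  edges: 0-p->0 0-r->0 1-q->1 8-p->2 8-q->2
2. fire R1 via {0↦6, 1↦7, 2↦8, 3↦2}  →  V:3 E:3  edges: 0-p->0 0-r->0 1-q->1
halt: no rule applies after step 2
NF edges: [(0, 0, 'p'), (0, 0, 'r'), (1, 1, 'q')]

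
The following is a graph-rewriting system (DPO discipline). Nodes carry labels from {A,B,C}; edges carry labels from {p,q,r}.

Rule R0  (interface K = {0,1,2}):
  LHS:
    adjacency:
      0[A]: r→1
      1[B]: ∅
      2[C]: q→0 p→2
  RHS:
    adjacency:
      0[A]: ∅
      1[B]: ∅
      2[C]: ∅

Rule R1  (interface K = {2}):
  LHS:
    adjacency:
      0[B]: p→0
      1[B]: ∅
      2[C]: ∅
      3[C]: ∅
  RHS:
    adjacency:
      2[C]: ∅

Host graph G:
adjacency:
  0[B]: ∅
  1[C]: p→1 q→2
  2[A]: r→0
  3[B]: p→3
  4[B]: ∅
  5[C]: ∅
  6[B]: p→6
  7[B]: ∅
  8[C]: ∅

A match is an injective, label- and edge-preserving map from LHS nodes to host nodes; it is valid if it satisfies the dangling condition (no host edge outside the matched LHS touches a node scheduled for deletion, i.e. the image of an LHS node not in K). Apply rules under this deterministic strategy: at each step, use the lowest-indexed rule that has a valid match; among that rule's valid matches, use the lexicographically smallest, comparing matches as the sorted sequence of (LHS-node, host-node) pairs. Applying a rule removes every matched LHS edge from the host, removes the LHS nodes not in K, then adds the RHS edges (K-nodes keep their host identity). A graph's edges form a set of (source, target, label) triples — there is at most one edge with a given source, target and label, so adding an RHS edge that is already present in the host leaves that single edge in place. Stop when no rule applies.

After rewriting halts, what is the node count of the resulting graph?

Answer: 3

Derivation:
start.  V:9 E:5  edges: 1-p->1 1-q->2 2-r->0 3-p->3 6-p->6
1. fire R0 via {0↦2, 1↦0, 2↦1}  →  V:9 E:2  edges: 3-p->3 6-p->6
2. fire R1 via {0↦3, 1↦0, 2↦1, 3↦5}  →  V:6 E:1  edges: 6-p->6
3. fire R1 via {0↦6, 1↦4, 2↦1, 3↦8}  →  V:3 E:0  edges: ∅
normal form: no rule applies after step 3
NF nodes: {1:C, 2:A, 7:B}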